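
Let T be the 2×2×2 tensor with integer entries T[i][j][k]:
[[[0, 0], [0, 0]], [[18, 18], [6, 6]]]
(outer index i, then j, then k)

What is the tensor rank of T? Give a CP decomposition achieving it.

Lower bound: T ≠ 0 (e.g. T[1,0,0] = 18), so rank(T) ≥ 1.
Upper bound: if T = a ⊗ b ⊗ c then every fibre of T is a multiple of the corresponding factor, so read the factors off the fibres through the nonzero entry T[1,0,0] = 18.
The mode-1 fibre T[:,0,0] = [0, 18] gives a = [0, 1] (primitive direction); the mode-2 fibre T[1,:,0] = [18, 6] gives b = [3, 1]; then c[k] = T[1,0,k] / (a[1]·b[0]) = [18, 18] / 3 = [6, 6].
Expanding [0, 1] ⊗ [3, 1] ⊗ [6, 6] reproduces all 8 entries of T, so T = [0, 1] ⊗ [3, 1] ⊗ [6, 6] and rank(T) ≤ 1.
These bounds meet, so rank(T) = 1.
Check entry T[0,1,0] = 0: (0)·(1)·(6) = 0.

rank(T) = 1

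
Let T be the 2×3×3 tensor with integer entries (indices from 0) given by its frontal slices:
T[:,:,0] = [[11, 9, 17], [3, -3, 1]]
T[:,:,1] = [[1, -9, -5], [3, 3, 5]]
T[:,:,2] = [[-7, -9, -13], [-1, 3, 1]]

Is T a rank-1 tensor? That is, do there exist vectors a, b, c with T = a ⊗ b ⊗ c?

No

The mode-3 unfolding of T (rows indexed by k, columns by (i,j) = (0,0), (0,1), (0,2), (1,0), (1,1), (1,2)) is [[11, 9, 17, 3, -3, 1], [1, -9, -5, 3, 3, 5], [-7, -9, -13, -1, 3, 1]].
There the 2×2 minor on rows k ∈ {0, 1}, columns (i,j) ∈ {(0,0), (0,1)} is det [[11, 9], [1, -9]] = -108 ≠ 0, so this unfolding has rank ≥ 2; CP rank is at least every unfolding rank, so rank(T) ≥ 2.
In particular rank(T) ≥ 2 > 1, so T is not rank-1.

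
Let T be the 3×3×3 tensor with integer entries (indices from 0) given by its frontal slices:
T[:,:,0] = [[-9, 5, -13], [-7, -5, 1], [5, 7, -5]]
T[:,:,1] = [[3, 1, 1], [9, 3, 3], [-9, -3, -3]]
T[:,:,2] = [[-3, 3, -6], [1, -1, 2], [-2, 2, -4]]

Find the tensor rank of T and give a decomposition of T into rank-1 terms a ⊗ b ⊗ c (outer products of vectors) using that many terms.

Lower bound: the mode-2 unfolding of T (rows indexed by j, columns by (i,k) = (0,0), (0,1), (0,2), (1,0), (1,1), (1,2), (2,0), (2,1), (2,2)) is [[-9, 3, -3, -7, 9, 1, 5, -9, -2], [5, 1, 3, -5, 3, -1, 7, -3, 2], [-13, 1, -6, 1, 3, 2, -5, -3, -4]].
There the 2×2 minor on rows j ∈ {0, 1}, columns (i,k) ∈ {(0,0), (0,1)} is det [[-9, 3], [5, 1]] = -24 ≠ 0, so this unfolding has rank ≥ 2; CP rank is at least every unfolding rank, so rank(T) ≥ 2. (Flattening ranks never certify an upper bound on CP rank; for that we must actually write T with 2 rank-1 terms.)
Upper bound — finding two terms. Write S_k = T[:,:,k] for the frontal slices: S₀ = [[-9, 5, -13], [-7, -5, 1], [5, 7, -5]], S₁ = [[3, 1, 1], [9, 3, 3], [-9, -3, -3]], S₂ = [[-3, 3, -6], [1, -1, 2], [-2, 2, -4]].
If T = a₁ ⊗ b₁ ⊗ c₁ + a₂ ⊗ b₂ ⊗ c₂ then each S_k = c₁[k]·a₁b₁ᵀ + c₂[k]·a₂b₂ᵀ. S₀ and S₁ are linearly independent, so a₁b₁ᵀ and a₂b₂ᵀ must span the same plane of matrices: they are the rank-1 matrices of the form x·S₀ + y·S₁.
The 2×2 minor of x·S₀ + y·S₁ on rows {0,1}, columns {0,1} is 80·x² − 80·xy = 80·(x − y)(x), vanishing at (x:y) = (1:1) and (0:1).
M₁ = S₀ + S₁ = [[-6, 6, -12], [2, -2, 4], [-4, 4, -8]] = (-2)·[3, -1, 2][1, -1, 2]ᵀ and M₂ = S₁ = [[3, 1, 1], [9, 3, 3], [-9, -3, -3]] = [1, 3, -3][3, 1, 1]ᵀ, so take a₁ = [3, -1, 2], b₁ = [1, -1, 2], a₂ = [1, 3, -3], b₂ = [3, 1, 1].
Each slice is an integer combination of E₁ = a₁b₁ᵀ and E₂ = a₂b₂ᵀ: S₀ = −2·E₁ − E₂, S₁ = E₂, S₂ = −E₁; reading off coefficients, c₁ = [-2, 0, -1] and c₂ = [-1, 1, 0].
Hence T = [3, -1, 2] ⊗ [1, -1, 2] ⊗ [-2, 0, -1] + [1, 3, -3] ⊗ [3, 1, 1] ⊗ [-1, 1, 0], so rank(T) ≤ 2.
These bounds meet, so rank(T) = 2.

rank(T) = 2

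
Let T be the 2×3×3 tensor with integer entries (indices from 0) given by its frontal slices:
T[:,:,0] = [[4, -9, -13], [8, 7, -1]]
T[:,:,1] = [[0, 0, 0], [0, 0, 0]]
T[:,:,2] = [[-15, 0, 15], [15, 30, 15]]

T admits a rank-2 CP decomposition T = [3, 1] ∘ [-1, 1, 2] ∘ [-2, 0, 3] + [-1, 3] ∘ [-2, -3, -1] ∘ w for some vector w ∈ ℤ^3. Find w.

w = [-1, 0, -3]

Subtract the known terms from T to get the rank-1 residual R = [-1, 3] ∘ [-2, -3, -1] ∘ w, so R[i,j,k] = a[i]·b[j]·w[k]. Pick indices with nonzero a[0]·b[0] = (-1)·(-2) = 2. Only the fibre through (0,0,·) is needed: R[0,0,:] = T[0,0,:] − Σₗ aₗ[0]bₗ[0]cₗ = [4, 0, -15] − (3)·(-1)·[-2, 0, 3] = [-2, 0, -6]. Then w[k] = R[0,0,k] / 2 for each k, giving w = [-2, 0, -6] / 2 = [-1, 0, -3].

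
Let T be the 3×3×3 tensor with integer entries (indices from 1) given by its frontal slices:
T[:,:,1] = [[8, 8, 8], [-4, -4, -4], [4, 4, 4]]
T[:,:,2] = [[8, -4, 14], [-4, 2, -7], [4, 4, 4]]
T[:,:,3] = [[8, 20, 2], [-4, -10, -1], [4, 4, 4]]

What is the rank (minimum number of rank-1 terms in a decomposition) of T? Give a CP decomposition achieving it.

Lower bound: the mode-1 unfolding of T (rows indexed by i, columns by (j,k) = (1,1), (1,2), (1,3), (2,1), (2,2), (2,3), (3,1), (3,2), (3,3)) is [[8, 8, 8, 8, -4, 20, 8, 14, 2], [-4, -4, -4, -4, 2, -10, -4, -7, -1], [4, 4, 4, 4, 4, 4, 4, 4, 4]].
There the 2×2 minor on rows i ∈ {1, 3}, columns (j,k) ∈ {(1,1), (2,2)} is det [[8, -4], [4, 4]] = 48 ≠ 0, so this unfolding has rank ≥ 2; CP rank is at least every unfolding rank, so rank(T) ≥ 2. (Unfolding ranks only ever bound the CP rank from below — rank(T) can be strictly larger than all of them — so the matching upper bound has to come from an explicit 2-term decomposition.)
Upper bound — finding two terms. Write S_k = T[:,:,k] for the frontal slices: S₁ = [[8, 8, 8], [-4, -4, -4], [4, 4, 4]], S₂ = [[8, -4, 14], [-4, 2, -7], [4, 4, 4]], S₃ = [[8, 20, 2], [-4, -10, -1], [4, 4, 4]].
If T = a₁ (x) b₁ (x) c₁ + a₂ (x) b₂ (x) c₂ then each S_k = c₁[k]·a₁b₁ᵀ + c₂[k]·a₂b₂ᵀ. S₁ and S₂ are linearly independent, so a₁b₁ᵀ and a₂b₂ᵀ must span the same plane of matrices: they are the rank-1 matrices of the form x·S₁ + y·S₂.
The 2×2 minor of x·S₁ + y·S₂ on rows {1,3}, columns {1,2} is 48·xy + 48·y² = 48·(y)(x + y), vanishing at (x:y) = (1:0) and (1:-1).
M₁ = S₁ = [[8, 8, 8], [-4, -4, -4], [4, 4, 4]] = 4·[2, -1, 1][1, 1, 1]ᵀ and M₂ = S₁ − S₂ = [[0, 12, -6], [0, -6, 3], [0, 0, 0]] = 3·[2, -1, 0][0, 2, -1]ᵀ, so take a₁ = [2, -1, 1], b₁ = [1, 1, 1], a₂ = [2, -1, 0], b₂ = [0, 2, -1].
Each slice is an integer combination of E₁ = a₁b₁ᵀ and E₂ = a₂b₂ᵀ: S₁ = 4·E₁, S₂ = 4·E₁ − 3·E₂, S₃ = 4·E₁ + 3·E₂; reading off coefficients, c₁ = [4, 4, 4] and c₂ = [0, -3, 3].
Hence T = [2, -1, 1] (x) [1, 1, 1] (x) [4, 4, 4] + [2, -1, 0] (x) [0, 2, -1] (x) [0, -3, 3], so rank(T) ≤ 2.
These bounds meet, so rank(T) = 2.

rank(T) = 2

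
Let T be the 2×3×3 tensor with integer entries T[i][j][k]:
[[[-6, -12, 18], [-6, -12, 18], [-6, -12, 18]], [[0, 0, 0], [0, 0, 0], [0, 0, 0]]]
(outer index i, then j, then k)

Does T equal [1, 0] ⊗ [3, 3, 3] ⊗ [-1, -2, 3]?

No

Reconstruct entry (0,0,0) from the claimed factors: Σₗ aₗ[0]bₗ[0]cₗ[0] = (1)·(3)·(-1) = -3, but T[0,0,0] = -6. The claim is false.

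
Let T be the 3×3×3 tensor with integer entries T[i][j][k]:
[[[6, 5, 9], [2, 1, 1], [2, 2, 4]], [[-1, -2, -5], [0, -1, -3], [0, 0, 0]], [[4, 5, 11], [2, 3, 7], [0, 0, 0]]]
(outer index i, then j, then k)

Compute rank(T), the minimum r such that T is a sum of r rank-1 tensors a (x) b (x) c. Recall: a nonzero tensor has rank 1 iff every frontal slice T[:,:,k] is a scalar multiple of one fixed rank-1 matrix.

3

Lower bound: the mode-1 unfolding of T (rows indexed by i, columns by (j,k) = (0,0), (0,1), (0,2), (1,0), (1,1), (1,2), (2,0), (2,1), (2,2)) is [[6, 5, 9, 2, 1, 1, 2, 2, 4], [-1, -2, -5, 0, -1, -3, 0, 0, 0], [4, 5, 11, 2, 3, 7, 0, 0, 0]].
There the 3×3 minor on rows i ∈ {0, 1, 2}, columns (j,k) ∈ {(0,0), (0,1), (1,0)} is det [[6, 5, 2], [-1, -2, 0], [4, 5, 2]] = -8 ≠ 0, so this unfolding has rank ≥ 3; CP rank is at least every unfolding rank, so rank(T) ≥ 3. (This is only a lower bound: in general the CP rank may exceed every unfolding rank, so we still need to exhibit 3 rank-1 terms summing to T.)
Upper bound: T is a sum of 3 rank-1 terms, T = [0, 1, -2] (x) [1, 2, -1] (x) [-1, -1, -2] + [1, 1, -1] (x) [1, 1, 0] (x) [2, 1, 1] + [2, -1, 2] (x) [2, 0, 1] (x) [1, 1, 2] (one valid choice — decompositions are not unique — normalised so each a, b is primitive with positive first nonzero entry; check it by expanding all entries), so rank(T) ≤ 3.
These bounds meet, so rank(T) = 3.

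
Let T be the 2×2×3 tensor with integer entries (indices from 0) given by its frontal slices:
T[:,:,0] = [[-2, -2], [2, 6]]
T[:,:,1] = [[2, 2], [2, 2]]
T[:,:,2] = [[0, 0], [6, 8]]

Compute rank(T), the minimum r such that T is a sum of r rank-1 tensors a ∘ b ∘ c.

Lower bound: the mode-3 unfolding of T (rows indexed by k, columns by (i,j) = (0,0), (0,1), (1,0), (1,1)) is [[-2, -2, 2, 6], [2, 2, 2, 2], [0, 0, 6, 8]].
There the 3×3 minor on rows k ∈ {0, 1, 2}, columns (i,j) ∈ {(0,0), (1,0), (1,1)} is det [[-2, 2, 6], [2, 2, 2], [0, 6, 8]] = 32 ≠ 0, so this unfolding has rank ≥ 3; CP rank is at least every unfolding rank, so rank(T) ≥ 3. (Flattening ranks never certify an upper bound on CP rank; for that we must actually write T with 3 rank-1 terms.)
Upper bound: T is a sum of 3 rank-1 terms, T = [0, 1] ∘ [1, 2] ∘ [4, 0, 2] + [1, 0] ∘ [1, 1] ∘ [0, 0, -4] + [1, 1] ∘ [1, 1] ∘ [-2, 2, 4] (written with every a and b primitive with positive leading entry and the scale carried by c; CP decompositions are not unique, and this one is verified by expanding entrywise), so rank(T) ≤ 3.
These bounds meet, so rank(T) = 3.

3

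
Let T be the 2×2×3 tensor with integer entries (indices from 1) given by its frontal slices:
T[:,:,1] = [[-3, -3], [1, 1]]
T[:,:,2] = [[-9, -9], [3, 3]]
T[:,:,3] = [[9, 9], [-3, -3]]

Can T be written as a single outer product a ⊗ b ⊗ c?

If T = a ⊗ b ⊗ c then every fibre of T is a multiple of the corresponding factor, so read the factors off the fibres through the nonzero entry T[1,1,1] = -3.
The mode-1 fibre T[:,1,1] = [-3, 1] gives a = [3, -1] (primitive direction); the mode-2 fibre T[1,:,1] = [-3, -3] gives b = [1, 1]; then c[k] = T[1,1,k] / (a[1]·b[1]) = [-3, -9, 9] / 3 = [-1, -3, 3].
Expanding [3, -1] ⊗ [1, 1] ⊗ [-1, -3, 3] reproduces all 12 entries of T, so T = [3, -1] ⊗ [1, 1] ⊗ [-1, -3, 3] and rank(T) ≤ 1.
Equivalently every frontal slice T[:,:,k] is c[k] times the rank-1 matrix [3, -1] ⊗ [1, 1]. So T has rank 1 (it is nonzero).

Yes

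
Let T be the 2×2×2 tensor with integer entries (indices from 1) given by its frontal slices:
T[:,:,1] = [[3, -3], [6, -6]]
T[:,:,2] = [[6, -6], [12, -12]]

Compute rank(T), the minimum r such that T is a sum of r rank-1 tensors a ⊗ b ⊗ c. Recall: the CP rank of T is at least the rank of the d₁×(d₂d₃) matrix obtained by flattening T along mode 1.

Lower bound: T ≠ 0 (e.g. T[1,1,1] = 3), so rank(T) ≥ 1.
Upper bound: if T = a ⊗ b ⊗ c then every fibre of T is a multiple of the corresponding factor, so read the factors off the fibres through the nonzero entry T[1,1,1] = 3.
The mode-1 fibre T[:,1,1] = [3, 6] gives a = [1, 2] (primitive direction); the mode-2 fibre T[1,:,1] = [3, -3] gives b = [1, -1]; then c[k] = T[1,1,k] / (a[1]·b[1]) = [3, 6] / 1 = [3, 6].
Expanding [1, 2] ⊗ [1, -1] ⊗ [3, 6] reproduces all 8 entries of T, so T = [1, 2] ⊗ [1, -1] ⊗ [3, 6] and rank(T) ≤ 1.
These bounds meet, so rank(T) = 1.
Check entry T[2,1,1] = 6: (2)·(1)·(3) = 6.

1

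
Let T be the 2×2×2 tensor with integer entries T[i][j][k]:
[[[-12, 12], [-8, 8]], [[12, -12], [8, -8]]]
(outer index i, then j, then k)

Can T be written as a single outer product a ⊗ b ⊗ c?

If T = a ⊗ b ⊗ c then every fibre of T is a multiple of the corresponding factor, so read the factors off the fibres through the nonzero entry T[0,0,0] = -12.
The mode-1 fibre T[:,0,0] = [-12, 12] gives a = [1, -1] (primitive direction); the mode-2 fibre T[0,:,0] = [-12, -8] gives b = [3, 2]; then c[k] = T[0,0,k] / (a[0]·b[0]) = [-12, 12] / 3 = [-4, 4].
Expanding [1, -1] ⊗ [3, 2] ⊗ [-4, 4] reproduces all 8 entries of T, so T = [1, -1] ⊗ [3, 2] ⊗ [-4, 4] and rank(T) ≤ 1.
Equivalently every frontal slice T[:,:,k] is c[k] times the rank-1 matrix [1, -1] ⊗ [3, 2]. So T has rank 1 (it is nonzero).

Yes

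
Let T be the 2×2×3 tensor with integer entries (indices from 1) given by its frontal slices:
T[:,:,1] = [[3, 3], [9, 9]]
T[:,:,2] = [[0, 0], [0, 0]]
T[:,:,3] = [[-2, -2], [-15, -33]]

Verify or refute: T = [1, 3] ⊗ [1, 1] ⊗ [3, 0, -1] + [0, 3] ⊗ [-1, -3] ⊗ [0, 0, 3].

No

Reconstruct entry (1,1,3) from the claimed factors: Σₗ aₗ[1]bₗ[1]cₗ[3] = (1)·(1)·(-1) + (0)·(-1)·(3) = -1, but T[1,1,3] = -2. The claim is false.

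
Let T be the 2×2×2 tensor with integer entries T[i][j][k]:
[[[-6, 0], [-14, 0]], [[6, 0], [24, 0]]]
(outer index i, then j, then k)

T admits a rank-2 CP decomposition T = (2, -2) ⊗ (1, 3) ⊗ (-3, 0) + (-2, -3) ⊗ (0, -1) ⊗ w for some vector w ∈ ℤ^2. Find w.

w = (2, 0)

Subtract the known terms from T to get the rank-1 residual R = (-2, -3) ⊗ (0, -1) ⊗ w, so R[i,j,k] = a[i]·b[j]·w[k]. Pick indices with nonzero a[0]·b[1] = (-2)·(-1) = 2. Only the fibre through (0,1,·) is needed: R[0,1,:] = T[0,1,:] − Σₗ aₗ[0]bₗ[1]cₗ = [-14, 0] − (2)·(3)·(-3, 0) = [4, 0]. Then w[k] = R[0,1,k] / 2 for each k, giving w = [4, 0] / 2 = (2, 0).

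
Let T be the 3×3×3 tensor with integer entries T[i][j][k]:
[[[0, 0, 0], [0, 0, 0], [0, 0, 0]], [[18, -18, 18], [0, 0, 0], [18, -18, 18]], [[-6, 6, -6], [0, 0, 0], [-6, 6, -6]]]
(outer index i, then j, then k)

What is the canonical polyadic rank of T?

1

Lower bound: T ≠ 0 (e.g. T[1,0,0] = 18), so rank(T) ≥ 1.
Upper bound: if T = a ⊗ b ⊗ c then every fibre of T is a multiple of the corresponding factor, so read the factors off the fibres through the nonzero entry T[1,0,0] = 18.
The mode-1 fibre T[:,0,0] = [0, 18, -6] gives a = [0, 3, -1] (primitive direction); the mode-2 fibre T[1,:,0] = [18, 0, 18] gives b = [1, 0, 1]; then c[k] = T[1,0,k] / (a[1]·b[0]) = [18, -18, 18] / 3 = [6, -6, 6].
Expanding [0, 3, -1] ⊗ [1, 0, 1] ⊗ [6, -6, 6] reproduces all 27 entries of T, so T = [0, 3, -1] ⊗ [1, 0, 1] ⊗ [6, -6, 6] and rank(T) ≤ 1.
These bounds meet, so rank(T) = 1.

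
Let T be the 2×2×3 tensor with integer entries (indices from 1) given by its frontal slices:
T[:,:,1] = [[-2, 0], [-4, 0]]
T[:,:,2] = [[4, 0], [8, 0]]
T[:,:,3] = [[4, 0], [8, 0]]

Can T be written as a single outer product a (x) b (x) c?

Yes

If T = a (x) b (x) c then every fibre of T is a multiple of the corresponding factor, so read the factors off the fibres through the nonzero entry T[1,1,1] = -2.
The mode-1 fibre T[:,1,1] = [-2, -4] gives a = (1, 2) (primitive direction); the mode-2 fibre T[1,:,1] = [-2, 0] gives b = (1, 0); then c[k] = T[1,1,k] / (a[1]·b[1]) = [-2, 4, 4] / 1 = (-2, 4, 4).
Expanding (1, 2) (x) (1, 0) (x) (-2, 4, 4) reproduces all 12 entries of T, so T = (1, 2) (x) (1, 0) (x) (-2, 4, 4) and rank(T) ≤ 1.
Equivalently every frontal slice T[:,:,k] is c[k] times the rank-1 matrix (1, 2) (x) (1, 0). So T has rank 1 (it is nonzero).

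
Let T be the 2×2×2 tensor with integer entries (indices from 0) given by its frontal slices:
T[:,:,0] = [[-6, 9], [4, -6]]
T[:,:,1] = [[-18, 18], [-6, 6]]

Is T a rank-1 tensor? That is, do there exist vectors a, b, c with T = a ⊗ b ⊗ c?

The mode-3 unfolding of T (rows indexed by k, columns by (i,j) = (0,0), (0,1), (1,0), (1,1)) is [[-6, 9, 4, -6], [-18, 18, -6, 6]].
There the 2×2 minor on rows k ∈ {0, 1}, columns (i,j) ∈ {(0,0), (0,1)} is det [[-6, 9], [-18, 18]] = 54 ≠ 0, so this unfolding has rank ≥ 2; CP rank is at least every unfolding rank, so rank(T) ≥ 2.
In particular rank(T) ≥ 2 > 1, so T is not rank-1.

No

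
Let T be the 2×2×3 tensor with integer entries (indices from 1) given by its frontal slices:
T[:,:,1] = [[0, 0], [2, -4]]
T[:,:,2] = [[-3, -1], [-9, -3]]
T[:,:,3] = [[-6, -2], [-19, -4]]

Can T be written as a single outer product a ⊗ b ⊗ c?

No

The mode-3 unfolding of T (rows indexed by k, columns by (i,j) = (1,1), (1,2), (2,1), (2,2)) is [[0, 0, 2, -4], [-3, -1, -9, -3], [-6, -2, -19, -4]].
There the 2×2 minor on rows k ∈ {1, 2}, columns (i,j) ∈ {(1,1), (2,1)} is det [[0, 2], [-3, -9]] = 6 ≠ 0, so this unfolding has rank ≥ 2; CP rank is at least every unfolding rank, so rank(T) ≥ 2.
In particular rank(T) ≥ 2 > 1, so T is not rank-1.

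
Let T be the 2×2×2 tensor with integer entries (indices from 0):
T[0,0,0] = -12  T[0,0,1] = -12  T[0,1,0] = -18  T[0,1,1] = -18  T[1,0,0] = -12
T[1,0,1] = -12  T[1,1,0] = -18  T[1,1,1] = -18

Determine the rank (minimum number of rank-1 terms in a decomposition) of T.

Lower bound: T ≠ 0 (e.g. T[0,0,0] = -12), so rank(T) ≥ 1.
Upper bound: the mode-1 fibre T[:,0,0] = [-12, -12] gives a = [1, 1] (primitive direction); the mode-2 fibre T[0,:,0] = [-12, -18] gives b = [2, 3]; then c[k] = T[0,0,k] / (a[0]·b[0]) = [-12, -12] / 2 = [-6, -6].
Expanding [1, 1] ⊗ [2, 3] ⊗ [-6, -6] reproduces all 8 entries of T, so T = [1, 1] ⊗ [2, 3] ⊗ [-6, -6] and rank(T) ≤ 1.
These bounds meet, so rank(T) = 1.

1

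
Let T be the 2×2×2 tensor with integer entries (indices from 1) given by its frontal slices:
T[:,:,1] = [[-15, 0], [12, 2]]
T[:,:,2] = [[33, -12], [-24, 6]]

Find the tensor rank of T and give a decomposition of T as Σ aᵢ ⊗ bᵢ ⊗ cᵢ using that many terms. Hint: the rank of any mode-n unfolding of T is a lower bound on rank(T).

Lower bound: the mode-2 unfolding of T (rows indexed by j, columns by (i,k) = (1,1), (1,2), (2,1), (2,2)) is [[-15, 33, 12, -24], [0, -12, 2, 6]].
There the 2×2 minor on rows j ∈ {1, 2}, columns (i,k) ∈ {(1,1), (1,2)} is det [[-15, 33], [0, -12]] = 180 ≠ 0, so this unfolding has rank ≥ 2; CP rank is at least every unfolding rank, so rank(T) ≥ 2. (This is only a lower bound: in general the CP rank may exceed every unfolding rank, so we still need to exhibit 2 rank-1 terms summing to T.)
Upper bound — finding two terms. Write S_k = T[:,:,k] for the frontal slices: S₁ = [[-15, 0], [12, 2]], S₂ = [[33, -12], [-24, 6]].
If T = a₁ ⊗ b₁ ⊗ c₁ + a₂ ⊗ b₂ ⊗ c₂ then each S_k = c₁[k]·a₁b₁ᵀ + c₂[k]·a₂b₂ᵀ. S₁ and S₂ are linearly independent, so a₁b₁ᵀ and a₂b₂ᵀ must span the same plane of matrices: they are the rank-1 matrices of the form x·S₁ + y·S₂.
det(x·S₁ + y·S₂) is −30·x² + 120·xy − 90·y² = (-30)·(x − 3·y)(x − y), vanishing at (x:y) = (3:1) and (1:1).
M₁ = 3·S₁ + S₂ = [[-12, -12], [12, 12]] = (-12)·[1, -1][1, 1]ᵀ and M₂ = S₁ + S₂ = [[18, -12], [-12, 8]] = 2·[3, -2][3, -2]ᵀ, so take a₁ = [1, -1], b₁ = [1, 1], a₂ = [3, -2], b₂ = [3, -2].
Each slice is an integer combination of E₁ = a₁b₁ᵀ and E₂ = a₂b₂ᵀ: S₁ = −6·E₁ − E₂, S₂ = 6·E₁ + 3·E₂; reading off coefficients, c₁ = [-6, 6] and c₂ = [-1, 3].
Hence T = [1, -1] ⊗ [1, 1] ⊗ [-6, 6] + [3, -2] ⊗ [3, -2] ⊗ [-1, 3], so rank(T) ≤ 2.
These bounds meet, so rank(T) = 2.

rank(T) = 2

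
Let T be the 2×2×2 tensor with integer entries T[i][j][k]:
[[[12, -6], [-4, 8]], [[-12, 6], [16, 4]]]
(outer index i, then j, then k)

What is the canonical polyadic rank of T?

2

Lower bound: the mode-1 unfolding of T (rows indexed by i, columns by (j,k) = (0,0), (0,1), (1,0), (1,1)) is [[12, -6, -4, 8], [-12, 6, 16, 4]].
There the 2×2 minor on rows i ∈ {0, 1}, columns (j,k) ∈ {(0,0), (1,0)} is det [[12, -4], [-12, 16]] = 144 ≠ 0, so this unfolding has rank ≥ 2; CP rank is at least every unfolding rank, so rank(T) ≥ 2. (Unfolding ranks only ever bound the CP rank from below — rank(T) can be strictly larger than all of them — so the matching upper bound has to come from an explicit 2-term decomposition.)
Upper bound — finding two terms. Write S_k = T[:,:,k] for the frontal slices: S₀ = [[12, -4], [-12, 16]], S₁ = [[-6, 8], [6, 4]].
If T = a₁ ⊗ b₁ ⊗ c₁ + a₂ ⊗ b₂ ⊗ c₂ then each S_k = c₁[k]·a₁b₁ᵀ + c₂[k]·a₂b₂ᵀ. S₀ and S₁ are linearly independent, so a₁b₁ᵀ and a₂b₂ᵀ must span the same plane of matrices: they are the rank-1 matrices of the form x·S₀ + y·S₁.
det(x·S₀ + y·S₁) is 144·x² + 72·xy − 72·y² = 72·(2·x − y)(x + y), vanishing at (x:y) = (1:2) and (1:-1).
M₁ = S₀ + 2·S₁ = [[0, 12], [0, 24]] = 12·[1, 2][0, 1]ᵀ and M₂ = S₀ − S₁ = [[18, -12], [-18, 12]] = 6·[1, -1][3, -2]ᵀ, so take a₁ = [1, 2], b₁ = [0, 1], a₂ = [1, -1], b₂ = [3, -2].
Each slice is an integer combination of E₁ = a₁b₁ᵀ and E₂ = a₂b₂ᵀ: S₀ = 4·E₁ + 4·E₂, S₁ = 4·E₁ − 2·E₂; reading off coefficients, c₁ = [4, 4] and c₂ = [4, -2].
Hence T = [1, 2] ⊗ [0, 1] ⊗ [4, 4] + [1, -1] ⊗ [3, -2] ⊗ [4, -2], so rank(T) ≤ 2.
These bounds meet, so rank(T) = 2.
Check entry T[1,0,1] = 6: (2)·(0)·(4) + (-1)·(3)·(-2) = 6.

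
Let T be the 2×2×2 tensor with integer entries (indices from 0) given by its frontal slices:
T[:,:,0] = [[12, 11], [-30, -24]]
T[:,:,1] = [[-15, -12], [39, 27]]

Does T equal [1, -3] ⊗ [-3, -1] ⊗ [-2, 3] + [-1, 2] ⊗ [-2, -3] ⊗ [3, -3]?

Yes

Reconstruct entrywise from the claimed factors. For example, T[0,1,1] = -12 and Σₗ aₗ[0]bₗ[1]cₗ[1] = (1)·(-1)·(3) + (-1)·(-3)·(-3) = -12; checking all 8 entries, every one matches. The claim holds.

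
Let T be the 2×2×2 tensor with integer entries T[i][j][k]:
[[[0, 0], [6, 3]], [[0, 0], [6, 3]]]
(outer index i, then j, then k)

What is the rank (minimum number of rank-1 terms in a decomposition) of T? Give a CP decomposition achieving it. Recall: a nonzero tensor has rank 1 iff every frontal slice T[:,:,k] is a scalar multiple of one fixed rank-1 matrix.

rank(T) = 1

Lower bound: T ≠ 0 (e.g. T[0,1,0] = 6), so rank(T) ≥ 1.
Upper bound: the mode-1 fibre T[:,1,0] = [6, 6] gives a = [1, 1] (primitive direction); the mode-2 fibre T[0,:,0] = [0, 6] gives b = [0, 1]; then c[k] = T[0,1,k] / (a[0]·b[1]) = [6, 3] / 1 = [6, 3].
Expanding [1, 1] ∘ [0, 1] ∘ [6, 3] reproduces all 8 entries of T, so T = [1, 1] ∘ [0, 1] ∘ [6, 3] and rank(T) ≤ 1.
These bounds meet, so rank(T) = 1.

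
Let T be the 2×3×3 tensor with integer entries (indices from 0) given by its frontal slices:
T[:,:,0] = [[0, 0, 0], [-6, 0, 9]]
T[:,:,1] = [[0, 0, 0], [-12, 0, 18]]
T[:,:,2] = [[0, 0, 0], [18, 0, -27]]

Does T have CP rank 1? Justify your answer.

The mode-1 fibre T[:,0,0] = [0, -6] gives a = [0, 1] (primitive direction); the mode-2 fibre T[1,:,0] = [-6, 0, 9] gives b = [2, 0, -3]; then c[k] = T[1,0,k] / (a[1]·b[0]) = [-6, -12, 18] / 2 = [-3, -6, 9].
Expanding [0, 1] ⊗ [2, 0, -3] ⊗ [-3, -6, 9] reproduces all 18 entries of T, so T = [0, 1] ⊗ [2, 0, -3] ⊗ [-3, -6, 9] and rank(T) ≤ 1.
Equivalently every frontal slice T[:,:,k] is c[k] times the rank-1 matrix [0, 1] ⊗ [2, 0, -3]. So T has rank 1 (it is nonzero).

Yes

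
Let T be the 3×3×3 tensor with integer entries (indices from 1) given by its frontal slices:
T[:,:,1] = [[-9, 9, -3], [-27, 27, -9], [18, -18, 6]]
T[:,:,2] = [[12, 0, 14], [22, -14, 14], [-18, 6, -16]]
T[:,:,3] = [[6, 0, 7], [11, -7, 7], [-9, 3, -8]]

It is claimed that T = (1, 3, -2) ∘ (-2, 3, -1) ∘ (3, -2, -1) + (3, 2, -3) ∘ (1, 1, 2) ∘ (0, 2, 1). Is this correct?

No

Reconstruct entry (1,1,1) from the claimed factors: Σₗ aₗ[1]bₗ[1]cₗ[1] = (1)·(-2)·(3) + (3)·(1)·(0) = -6, but T[1,1,1] = -9. The claim is false.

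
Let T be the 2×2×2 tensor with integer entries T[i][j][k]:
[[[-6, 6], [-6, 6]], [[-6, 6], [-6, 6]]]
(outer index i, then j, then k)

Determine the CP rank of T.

1

Lower bound: T ≠ 0 (e.g. T[0,0,0] = -6), so rank(T) ≥ 1.
Upper bound: if T = a (x) b (x) c then every fibre of T is a multiple of the corresponding factor, so read the factors off the fibres through the nonzero entry T[0,0,0] = -6.
The mode-1 fibre T[:,0,0] = [-6, -6] gives a = [1, 1] (primitive direction); the mode-2 fibre T[0,:,0] = [-6, -6] gives b = [1, 1]; then c[k] = T[0,0,k] / (a[0]·b[0]) = [-6, 6] / 1 = [-6, 6].
Expanding [1, 1] (x) [1, 1] (x) [-6, 6] reproduces all 8 entries of T, so T = [1, 1] (x) [1, 1] (x) [-6, 6] and rank(T) ≤ 1.
These bounds meet, so rank(T) = 1.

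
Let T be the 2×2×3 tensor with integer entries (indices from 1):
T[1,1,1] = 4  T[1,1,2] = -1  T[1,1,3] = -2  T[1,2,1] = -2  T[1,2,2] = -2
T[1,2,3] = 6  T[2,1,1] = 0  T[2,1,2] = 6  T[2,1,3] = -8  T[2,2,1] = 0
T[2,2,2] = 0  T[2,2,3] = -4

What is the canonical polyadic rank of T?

3

Lower bound: the mode-3 unfolding of T (rows indexed by k, columns by (i,j) = (1,1), (1,2), (2,1), (2,2)) is [[4, -2, 0, 0], [-1, -2, 6, 0], [-2, 6, -8, -4]].
There the 3×3 minor on rows k ∈ {1, 2, 3}, columns (i,j) ∈ {(1,1), (1,2), (2,1)} is det [[4, -2, 0], [-1, -2, 6], [-2, 6, -8]] = -40 ≠ 0, so this unfolding has rank ≥ 3; CP rank is at least every unfolding rank, so rank(T) ≥ 3. (Flattening ranks never certify an upper bound on CP rank; for that we must actually write T with 3 rank-1 terms.)
Upper bound: T is a sum of 3 rank-1 terms, T = [0, 1] ⊗ [1, -1] ⊗ [0, 4, -4] + [1, -2] ⊗ [1, 2] ⊗ [0, -1, 2] + [1, 0] ⊗ [2, -1] ⊗ [2, 0, -2] (one valid choice — decompositions are not unique — normalised so each a, b is primitive with positive first nonzero entry; check it by expanding all entries), so rank(T) ≤ 3.
These bounds meet, so rank(T) = 3.
Check entry T[2,1,1] = 0: (1)·(1)·(0) + (-2)·(1)·(0) + (0)·(2)·(2) = 0.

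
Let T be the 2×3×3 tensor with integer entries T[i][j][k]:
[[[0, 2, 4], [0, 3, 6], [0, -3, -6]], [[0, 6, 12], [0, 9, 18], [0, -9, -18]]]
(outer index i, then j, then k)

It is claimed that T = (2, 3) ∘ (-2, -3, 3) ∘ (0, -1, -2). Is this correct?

Reconstruct entry (0,0,1) from the claimed factors: Σₗ aₗ[0]bₗ[0]cₗ[1] = (2)·(-2)·(-1) = 4, but T[0,0,1] = 2. The claim is false.

No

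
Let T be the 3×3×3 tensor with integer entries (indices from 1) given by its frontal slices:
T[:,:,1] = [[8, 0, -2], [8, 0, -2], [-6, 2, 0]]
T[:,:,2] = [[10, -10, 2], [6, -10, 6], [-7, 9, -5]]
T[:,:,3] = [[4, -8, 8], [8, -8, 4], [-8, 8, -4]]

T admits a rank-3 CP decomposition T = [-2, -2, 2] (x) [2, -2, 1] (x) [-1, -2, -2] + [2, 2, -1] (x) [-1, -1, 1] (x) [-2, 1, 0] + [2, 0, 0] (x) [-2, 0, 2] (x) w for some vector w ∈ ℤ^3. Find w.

Subtract the known terms from T to get the rank-1 residual R = [2, 0, 0] (x) [-2, 0, 2] (x) w, so R[i,j,k] = a[i]·b[j]·w[k]. Pick indices with nonzero a[1]·b[1] = (2)·(-2) = -4. Only the fibre through (1,1,·) is needed: R[1,1,:] = T[1,1,:] − Σₗ aₗ[1]bₗ[1]cₗ = [8, 10, 4] − (-2)·(2)·[-1, -2, -2] − (2)·(-1)·[-2, 1, 0] = [0, 4, -4]. Then w[k] = R[1,1,k] / -4 for each k, giving w = [0, 4, -4] / -4 = [0, -1, 1].

w = [0, -1, 1]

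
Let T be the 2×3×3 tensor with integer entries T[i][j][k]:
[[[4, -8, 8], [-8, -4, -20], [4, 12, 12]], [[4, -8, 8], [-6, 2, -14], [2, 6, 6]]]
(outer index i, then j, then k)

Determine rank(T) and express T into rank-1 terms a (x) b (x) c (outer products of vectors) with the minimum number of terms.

Lower bound: the mode-2 unfolding of T (rows indexed by j, columns by (i,k) = (0,0), (0,1), (0,2), (1,0), (1,1), (1,2)) is [[4, -8, 8, 4, -8, 8], [-8, -4, -20, -6, 2, -14], [4, 12, 12, 2, 6, 6]].
There the 2×2 minor on rows j ∈ {0, 1}, columns (i,k) ∈ {(0,0), (0,1)} is det [[4, -8], [-8, -4]] = -80 ≠ 0, so this unfolding has rank ≥ 2; CP rank is at least every unfolding rank, so rank(T) ≥ 2. (This is only a lower bound: in general the CP rank may exceed every unfolding rank, so we still need to exhibit 2 rank-1 terms summing to T.)
Upper bound — finding two terms. Write S_k = T[:,:,k] for the frontal slices: S₀ = [[4, -8, 4], [4, -6, 2]], S₁ = [[-8, -4, 12], [-8, 2, 6]], S₂ = [[8, -20, 12], [8, -14, 6]].
If T = a₁ (x) b₁ (x) c₁ + a₂ (x) b₂ (x) c₂ then each S_k = c₁[k]·a₁b₁ᵀ + c₂[k]·a₂b₂ᵀ. S₀ and S₁ are linearly independent, so a₁b₁ᵀ and a₂b₂ᵀ must span the same plane of matrices: they are the rank-1 matrices of the form x·S₀ + y·S₁.
The 2×2 minor of x·S₀ + y·S₁ on rows {0,1}, columns {0,1} is 8·x² + 8·xy − 48·y² = 8·(x + 3·y)(x − 2·y), vanishing at (x:y) = (3:-1) and (2:1).
M₁ = 3·S₀ − S₁ = [[20, -20, 0], [20, -20, 0]] = 20·[1, 1][1, -1, 0]ᵀ and M₂ = 2·S₀ + S₁ = [[0, -20, 20], [0, -10, 10]] = (-10)·[2, 1][0, 1, -1]ᵀ, so take a₁ = [1, 1], b₁ = [1, -1, 0], a₂ = [2, 1], b₂ = [0, 1, -1].
Each slice is an integer combination of E₁ = a₁b₁ᵀ and E₂ = a₂b₂ᵀ: S₀ = 4·E₁ − 2·E₂, S₁ = −8·E₁ − 6·E₂, S₂ = 8·E₁ − 6·E₂; reading off coefficients, c₁ = [4, -8, 8] and c₂ = [-2, -6, -6].
Hence T = [1, 1] (x) [1, -1, 0] (x) [4, -8, 8] + [2, 1] (x) [0, 1, -1] (x) [-2, -6, -6], so rank(T) ≤ 2.
These bounds meet, so rank(T) = 2.

rank(T) = 2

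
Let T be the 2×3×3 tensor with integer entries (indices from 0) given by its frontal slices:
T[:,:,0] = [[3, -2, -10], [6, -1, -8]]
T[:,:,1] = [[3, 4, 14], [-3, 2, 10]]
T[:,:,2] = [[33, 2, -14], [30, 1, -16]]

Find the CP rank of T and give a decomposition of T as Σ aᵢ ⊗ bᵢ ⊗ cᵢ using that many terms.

Lower bound: the mode-2 unfolding of T (rows indexed by j, columns by (i,k) = (0,0), (0,1), (0,2), (1,0), (1,1), (1,2)) is [[3, 3, 33, 6, -3, 30], [-2, 4, 2, -1, 2, 1], [-10, 14, -14, -8, 10, -16]].
There the 2×2 minor on rows j ∈ {0, 1}, columns (i,k) ∈ {(0,0), (0,1)} is det [[3, 3], [-2, 4]] = 18 ≠ 0, so this unfolding has rank ≥ 2; CP rank is at least every unfolding rank, so rank(T) ≥ 2. (This is only a lower bound: in general the CP rank may exceed every unfolding rank, so we still need to exhibit 2 rank-1 terms summing to T.)
Upper bound — finding two terms. Write S_k = T[:,:,k] for the frontal slices: S₀ = [[3, -2, -10], [6, -1, -8]], S₁ = [[3, 4, 14], [-3, 2, 10]], S₂ = [[33, 2, -14], [30, 1, -16]].
If T = a₁ ⊗ b₁ ⊗ c₁ + a₂ ⊗ b₂ ⊗ c₂ then each S_k = c₁[k]·a₁b₁ᵀ + c₂[k]·a₂b₂ᵀ. S₀ and S₁ are linearly independent, so a₁b₁ᵀ and a₂b₂ᵀ must span the same plane of matrices: they are the rank-1 matrices of the form x·S₀ + y·S₁.
The 2×2 minor of x·S₀ + y·S₁ on rows {0,1}, columns {0,1} is 9·x² − 27·xy + 18·y² = 9·(x − 2·y)(x − y), vanishing at (x:y) = (2:1) and (1:1).
M₁ = 2·S₀ + S₁ = [[9, 0, -6], [9, 0, -6]] = 3·[1, 1][3, 0, -2]ᵀ and M₂ = S₀ + S₁ = [[6, 2, 4], [3, 1, 2]] = [2, 1][3, 1, 2]ᵀ, so take a₁ = [1, 1], b₁ = [3, 0, -2], a₂ = [2, 1], b₂ = [3, 1, 2].
Each slice is an integer combination of E₁ = a₁b₁ᵀ and E₂ = a₂b₂ᵀ: S₀ = 3·E₁ − E₂, S₁ = −3·E₁ + 2·E₂, S₂ = 9·E₁ + E₂; reading off coefficients, c₁ = [3, -3, 9] and c₂ = [-1, 2, 1].
Hence T = [1, 1] ⊗ [3, 0, -2] ⊗ [3, -3, 9] + [2, 1] ⊗ [3, 1, 2] ⊗ [-1, 2, 1], so rank(T) ≤ 2.
These bounds meet, so rank(T) = 2.

rank(T) = 2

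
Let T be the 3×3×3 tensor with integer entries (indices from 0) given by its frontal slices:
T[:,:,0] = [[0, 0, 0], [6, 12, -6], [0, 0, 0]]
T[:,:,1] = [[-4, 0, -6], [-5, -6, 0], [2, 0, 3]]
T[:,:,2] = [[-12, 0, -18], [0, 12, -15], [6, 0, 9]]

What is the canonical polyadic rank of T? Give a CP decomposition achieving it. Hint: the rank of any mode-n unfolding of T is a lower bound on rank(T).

rank(T) = 2

Lower bound: the mode-3 unfolding of T (rows indexed by k, columns by (i,j) = (0,0), (0,1), (0,2), (1,0), (1,1), (1,2), (2,0), (2,1), (2,2)) is [[0, 0, 0, 6, 12, -6, 0, 0, 0], [-4, 0, -6, -5, -6, 0, 2, 0, 3], [-12, 0, -18, 0, 12, -15, 6, 0, 9]].
There the 2×2 minor on rows k ∈ {0, 1}, columns (i,j) ∈ {(0,0), (1,0)} is det [[0, 6], [-4, -5]] = 24 ≠ 0, so this unfolding has rank ≥ 2; CP rank is at least every unfolding rank, so rank(T) ≥ 2. (This is only a lower bound: in general the CP rank may exceed every unfolding rank, so we still need to exhibit 2 rank-1 terms summing to T.)
Upper bound — finding two terms. Write S_k = T[:,:,k] for the frontal slices: S₀ = [[0, 0, 0], [6, 12, -6], [0, 0, 0]], S₁ = [[-4, 0, -6], [-5, -6, 0], [2, 0, 3]], S₂ = [[-12, 0, -18], [0, 12, -15], [6, 0, 9]].
If T = a₁ ⊗ b₁ ⊗ c₁ + a₂ ⊗ b₂ ⊗ c₂ then each S_k = c₁[k]·a₁b₁ᵀ + c₂[k]·a₂b₂ᵀ. S₀ and S₁ are linearly independent, so a₁b₁ᵀ and a₂b₂ᵀ must span the same plane of matrices: they are the rank-1 matrices of the form x·S₀ + y·S₁.
The 2×2 minor of x·S₀ + y·S₁ on rows {0,1}, columns {0,1} is −48·xy + 24·y² = (-24)·(2·x − y)(y), vanishing at (x:y) = (1:2) and (1:0).
M₁ = S₀ + 2·S₁ = [[-8, 0, -12], [-4, 0, -6], [4, 0, 6]] = (-2)·(2, 1, -1)(2, 0, 3)ᵀ and M₂ = S₀ = [[0, 0, 0], [6, 12, -6], [0, 0, 0]] = 6·(0, 1, 0)(1, 2, -1)ᵀ, so take a₁ = (2, 1, -1), b₁ = (2, 0, 3), a₂ = (0, 1, 0), b₂ = (1, 2, -1).
Each slice is an integer combination of E₁ = a₁b₁ᵀ and E₂ = a₂b₂ᵀ: S₀ = 6·E₂, S₁ = −E₁ − 3·E₂, S₂ = −3·E₁ + 6·E₂; reading off coefficients, c₁ = (0, -1, -3) and c₂ = (6, -3, 6).
Hence T = (2, 1, -1) ⊗ (2, 0, 3) ⊗ (0, -1, -3) + (0, 1, 0) ⊗ (1, 2, -1) ⊗ (6, -3, 6), so rank(T) ≤ 2.
These bounds meet, so rank(T) = 2.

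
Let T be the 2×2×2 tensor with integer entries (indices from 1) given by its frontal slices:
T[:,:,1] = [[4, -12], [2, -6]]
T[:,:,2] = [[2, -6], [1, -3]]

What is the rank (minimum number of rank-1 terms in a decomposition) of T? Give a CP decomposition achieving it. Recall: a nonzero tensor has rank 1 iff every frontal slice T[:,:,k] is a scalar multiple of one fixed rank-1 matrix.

Lower bound: T ≠ 0 (e.g. T[1,1,1] = 4), so rank(T) ≥ 1.
Upper bound: if T = a ⊗ b ⊗ c then every fibre of T is a multiple of the corresponding factor, so read the factors off the fibres through the nonzero entry T[1,1,1] = 4.
The mode-1 fibre T[:,1,1] = [4, 2] gives a = [2, 1] (primitive direction); the mode-2 fibre T[1,:,1] = [4, -12] gives b = [1, -3]; then c[k] = T[1,1,k] / (a[1]·b[1]) = [4, 2] / 2 = [2, 1].
Expanding [2, 1] ⊗ [1, -3] ⊗ [2, 1] reproduces all 8 entries of T, so T = [2, 1] ⊗ [1, -3] ⊗ [2, 1] and rank(T) ≤ 1.
These bounds meet, so rank(T) = 1.

rank(T) = 1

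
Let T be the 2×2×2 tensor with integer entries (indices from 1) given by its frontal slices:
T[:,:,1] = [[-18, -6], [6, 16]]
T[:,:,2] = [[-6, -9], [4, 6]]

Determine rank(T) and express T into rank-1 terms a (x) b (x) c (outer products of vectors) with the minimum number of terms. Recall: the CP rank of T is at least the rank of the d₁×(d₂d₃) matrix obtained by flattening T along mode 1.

rank(T) = 2

Lower bound: the mode-2 unfolding of T (rows indexed by j, columns by (i,k) = (1,1), (1,2), (2,1), (2,2)) is [[-18, -6, 6, 4], [-6, -9, 16, 6]].
There the 2×2 minor on rows j ∈ {1, 2}, columns (i,k) ∈ {(1,1), (1,2)} is det [[-18, -6], [-6, -9]] = 126 ≠ 0, so this unfolding has rank ≥ 2; CP rank is at least every unfolding rank, so rank(T) ≥ 2. (Flattening ranks never certify an upper bound on CP rank; for that we must actually write T with 2 rank-1 terms.)
Upper bound — finding two terms. Write S_k = T[:,:,k] for the frontal slices: S₁ = [[-18, -6], [6, 16]], S₂ = [[-6, -9], [4, 6]].
If T = a₁ (x) b₁ (x) c₁ + a₂ (x) b₂ (x) c₂ then each S_k = c₁[k]·a₁b₁ᵀ + c₂[k]·a₂b₂ᵀ. S₁ and S₂ are linearly independent, so a₁b₁ᵀ and a₂b₂ᵀ must span the same plane of matrices: they are the rank-1 matrices of the form x·S₁ + y·S₂.
det(x·S₁ + y·S₂) is −252·x² − 126·xy = (-126)·(2·x + y)(x), vanishing at (x:y) = (1:-2) and (0:1).
M₁ = S₁ − 2·S₂ = [[-6, 12], [-2, 4]] = (-2)·[3, 1][1, -2]ᵀ and M₂ = S₂ = [[-6, -9], [4, 6]] = −[3, -2][2, 3]ᵀ, so take a₁ = [3, 1], b₁ = [1, -2], a₂ = [3, -2], b₂ = [2, 3].
Each slice is an integer combination of E₁ = a₁b₁ᵀ and E₂ = a₂b₂ᵀ: S₁ = −2·E₁ − 2·E₂, S₂ = −E₂; reading off coefficients, c₁ = [-2, 0] and c₂ = [-2, -1].
Hence T = [3, 1] (x) [1, -2] (x) [-2, 0] + [3, -2] (x) [2, 3] (x) [-2, -1], so rank(T) ≤ 2.
These bounds meet, so rank(T) = 2.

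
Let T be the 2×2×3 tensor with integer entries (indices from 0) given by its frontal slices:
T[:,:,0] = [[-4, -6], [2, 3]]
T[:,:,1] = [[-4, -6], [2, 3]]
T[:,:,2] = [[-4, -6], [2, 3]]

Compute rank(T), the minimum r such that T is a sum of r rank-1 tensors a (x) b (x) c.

1

Lower bound: T ≠ 0 (e.g. T[0,0,0] = -4), so rank(T) ≥ 1.
Upper bound: if T = a (x) b (x) c then every fibre of T is a multiple of the corresponding factor, so read the factors off the fibres through the nonzero entry T[0,0,0] = -4.
The mode-1 fibre T[:,0,0] = [-4, 2] gives a = (2, -1) (primitive direction); the mode-2 fibre T[0,:,0] = [-4, -6] gives b = (2, 3); then c[k] = T[0,0,k] / (a[0]·b[0]) = [-4, -4, -4] / 4 = (-1, -1, -1).
Expanding (2, -1) (x) (2, 3) (x) (-1, -1, -1) reproduces all 12 entries of T, so T = (2, -1) (x) (2, 3) (x) (-1, -1, -1) and rank(T) ≤ 1.
These bounds meet, so rank(T) = 1.
Check entry T[0,1,2] = -6: (2)·(3)·(-1) = -6.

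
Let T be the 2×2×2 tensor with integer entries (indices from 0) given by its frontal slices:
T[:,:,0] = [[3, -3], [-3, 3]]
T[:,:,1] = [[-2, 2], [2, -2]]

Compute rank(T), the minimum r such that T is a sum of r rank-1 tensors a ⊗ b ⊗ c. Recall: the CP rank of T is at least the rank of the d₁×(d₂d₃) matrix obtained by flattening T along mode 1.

Lower bound: T ≠ 0 (e.g. T[0,0,0] = 3), so rank(T) ≥ 1.
Upper bound: if T = a ⊗ b ⊗ c then every fibre of T is a multiple of the corresponding factor, so read the factors off the fibres through the nonzero entry T[0,0,0] = 3.
The mode-1 fibre T[:,0,0] = [3, -3] gives a = [1, -1] (primitive direction); the mode-2 fibre T[0,:,0] = [3, -3] gives b = [1, -1]; then c[k] = T[0,0,k] / (a[0]·b[0]) = [3, -2] / 1 = [3, -2].
Expanding [1, -1] ⊗ [1, -1] ⊗ [3, -2] reproduces all 8 entries of T, so T = [1, -1] ⊗ [1, -1] ⊗ [3, -2] and rank(T) ≤ 1.
These bounds meet, so rank(T) = 1.
Check entry T[0,0,0] = 3: (1)·(1)·(3) = 3.

1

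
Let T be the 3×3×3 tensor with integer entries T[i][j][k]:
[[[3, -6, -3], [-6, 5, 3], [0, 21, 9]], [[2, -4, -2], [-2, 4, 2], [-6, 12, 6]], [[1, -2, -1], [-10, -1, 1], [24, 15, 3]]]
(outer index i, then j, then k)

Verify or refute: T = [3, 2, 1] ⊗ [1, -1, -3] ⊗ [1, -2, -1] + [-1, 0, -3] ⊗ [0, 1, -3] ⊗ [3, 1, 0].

Reconstruct entrywise from the claimed factors. For example, T[2,1,0] = -10 and Σₗ aₗ[2]bₗ[1]cₗ[0] = (1)·(-1)·(1) + (-3)·(1)·(3) = -10; checking all 27 entries, every one matches. The claim holds.

Yes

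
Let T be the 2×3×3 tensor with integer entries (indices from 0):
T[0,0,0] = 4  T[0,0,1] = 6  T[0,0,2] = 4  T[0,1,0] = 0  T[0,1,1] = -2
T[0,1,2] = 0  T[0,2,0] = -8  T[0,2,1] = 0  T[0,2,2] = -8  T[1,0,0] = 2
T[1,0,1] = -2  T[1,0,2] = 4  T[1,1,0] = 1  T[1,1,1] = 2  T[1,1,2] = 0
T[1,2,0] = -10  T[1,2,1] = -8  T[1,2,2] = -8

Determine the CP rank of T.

3

Lower bound: the mode-3 unfolding of T (rows indexed by k, columns by (i,j) = (0,0), (0,1), (0,2), (1,0), (1,1), (1,2)) is [[4, 0, -8, 2, 1, -10], [6, -2, 0, -2, 2, -8], [4, 0, -8, 4, 0, -8]].
There the 3×3 minor on rows k ∈ {0, 1, 2}, columns (i,j) ∈ {(0,0), (0,1), (1,0)} is det [[4, 0, 2], [6, -2, -2], [4, 0, 4]] = -16 ≠ 0, so this unfolding has rank ≥ 3; CP rank is at least every unfolding rank, so rank(T) ≥ 3. (Flattening ranks never certify an upper bound on CP rank; for that we must actually write T with 3 rank-1 terms.)
Upper bound: T is a sum of 3 rank-1 terms, T = [0, 1] (x) [2, -1, 2] (x) [-1, 0, 0] + [1, -1] (x) [2, -1, 2] (x) [0, 2, 0] + [1, 1] (x) [1, 0, -2] (x) [4, 2, 4] (one valid choice — decompositions are not unique — normalised so each a, b is primitive with positive first nonzero entry; check it by expanding all entries), so rank(T) ≤ 3.
These bounds meet, so rank(T) = 3.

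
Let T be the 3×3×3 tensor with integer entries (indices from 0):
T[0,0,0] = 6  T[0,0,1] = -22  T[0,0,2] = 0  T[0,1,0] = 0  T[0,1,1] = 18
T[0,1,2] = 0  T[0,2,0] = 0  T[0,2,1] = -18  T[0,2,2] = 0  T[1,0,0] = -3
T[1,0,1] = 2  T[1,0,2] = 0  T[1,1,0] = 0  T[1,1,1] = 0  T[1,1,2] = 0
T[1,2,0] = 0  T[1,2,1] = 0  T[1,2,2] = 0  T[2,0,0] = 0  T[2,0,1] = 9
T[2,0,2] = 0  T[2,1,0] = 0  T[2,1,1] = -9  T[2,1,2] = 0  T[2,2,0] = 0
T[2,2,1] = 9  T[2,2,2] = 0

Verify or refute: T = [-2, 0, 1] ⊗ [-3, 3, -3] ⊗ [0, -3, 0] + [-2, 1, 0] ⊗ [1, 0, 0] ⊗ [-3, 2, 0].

Yes

Reconstruct entrywise from the claimed factors. For example, T[2,1,0] = 0 and Σₗ aₗ[2]bₗ[1]cₗ[0] = (1)·(3)·(0) + (0)·(0)·(-3) = 0; checking all 27 entries, every one matches. The claim holds.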